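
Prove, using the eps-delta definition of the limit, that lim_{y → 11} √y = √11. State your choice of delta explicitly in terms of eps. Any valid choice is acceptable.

Suppose eps > 0. We want delta > 0 such that 0 < |y − 11| < delta implies |√y − √11| < eps.
Rationalise: √y − √11 = (y − 11)/(√y + √11), so |√y − √11| = |y − 11|/(√y + √11).
Restrict delta ≤ 11 so that |y − 11| < 11 forces y > 0, and then √y + √11 > √11.
Hence |√y − √11| < |y − 11|/√11, which is < eps once |y − 11| < √11·eps.
Take delta = min(11, √11·eps). If 0 < |y − 11| < delta then y > 0 and |√y − √11| < |y − 11|/√11 < eps.

delta = min(11, √11·eps)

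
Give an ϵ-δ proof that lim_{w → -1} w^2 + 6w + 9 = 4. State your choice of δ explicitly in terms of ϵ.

Suppose ϵ > 0. We want δ > 0 such that 0 < |w + 1| < δ implies |(w^2 + 6w + 9) − 4| < ϵ.
(w^2 + 6w + 9) − 4 = w^2 + 6w + 5 = (w + 1)(w + 5).
So |(w^2 + 6w + 9) − 4| = |w + 1|·|w + 5|.
Assume first that |w + 1| < 1, so |w| < 2. Then |w + 5| ≤ 2 + 5 = 7.
Hence |(w^2 + 6w + 9) − 4| ≤ 7|w + 1| < ϵ provided |w + 1| < ϵ/7.
Choosing δ = min(1, ϵ/7) ensures both conditions, hence |(w^2 + 6w + 9) − 4| < ϵ.

δ = min(1, ϵ/7)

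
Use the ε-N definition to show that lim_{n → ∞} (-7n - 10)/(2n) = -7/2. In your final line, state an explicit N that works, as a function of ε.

N = 5/ε

Let ε > 0 be given. For n ≥ 1, |(-7n - 10)/(2n) + 7/2| = |-20|/(2(2n)) = 20/(2(2n)).
Since 2n ≥ 2n for n ≥ 1, this is ≤ 20/(2·2n) = 5/n.
So |(-7n - 10)/(2n) + 7/2| < ε whenever n > 5/ε.
Take N = 5/ε. If n > N then |(-7n - 10)/(2n) + 7/2| ≤ 5/n < ε.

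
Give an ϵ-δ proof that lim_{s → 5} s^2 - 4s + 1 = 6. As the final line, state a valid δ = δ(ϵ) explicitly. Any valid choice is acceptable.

δ = min(1, ϵ/7)

Fix ϵ > 0. We want δ > 0 such that 0 < |s − 5| < δ implies |(s^2 - 4s + 1) − 6| < ϵ.
(s^2 - 4s + 1) − 6 = s^2 - 4s - 5 = (s − 5)(s + 1).
So |(s^2 - 4s + 1) − 6| = |s − 5|·|s + 1|.
Assume first that |s − 5| < 1, so |s| < 6. Then |s + 1| ≤ 6 + 1 = 7.
Hence |(s^2 - 4s + 1) − 6| ≤ 7|s − 5| < ϵ provided |s − 5| < ϵ/7.
Choosing δ = min(1, ϵ/7) ensures both conditions, hence |(s^2 - 4s + 1) − 6| < ϵ.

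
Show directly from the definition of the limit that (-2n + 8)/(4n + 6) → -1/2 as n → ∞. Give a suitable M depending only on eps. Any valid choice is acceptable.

M = (11/4)/eps

Fix eps > 0. For n ≥ 1, |(-2n + 8)/(4n + 6) + 1/2| = |44|/(4(4n + 6)) = 44/(4(4n + 6)).
Since 4n + 6 ≥ 4n for n ≥ 1, this is ≤ 44/(4·4n) = (11/4)/n.
So |(-2n + 8)/(4n + 6) + 1/2| < eps whenever n > (11/4)/eps.
Take M = (11/4)/eps. If n > M then |(-2n + 8)/(4n + 6) + 1/2| ≤ (11/4)/n < eps.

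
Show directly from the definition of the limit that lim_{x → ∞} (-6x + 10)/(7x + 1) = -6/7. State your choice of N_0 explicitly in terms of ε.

N_0 = (76/49)/ε

Fix ε > 0. We seek N_0 > 0 such that x > N_0 implies |(-6x + 10)/(7x + 1) + 6/7| < ε.
(-6x + 10)/(7x + 1) + 6/7 = (7(-6x + 10) − (-6)(7x + 1)) / (7(7x + 1)) = 76/(7(7x + 1)).
For x > 0 we have 7x + 1 > 7x, so |(-6x + 10)/(7x + 1) + 6/7| = 76/(7(7x + 1)) < 76/(7·7x) = (76/49)/x.
Thus |(-6x + 10)/(7x + 1) + 6/7| < ε whenever x > (76/49)/ε.
Take N_0 = (76/49)/ε. If x > N_0 then |(-6x + 10)/(7x + 1) + 6/7| < (76/49)/x < ε.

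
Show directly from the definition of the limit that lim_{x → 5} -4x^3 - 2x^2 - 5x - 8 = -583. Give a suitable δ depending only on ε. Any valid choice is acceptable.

δ = min(1, ε/391)

Let ε > 0. We want δ > 0 such that 0 < |x − 5| < δ implies |(-4x^3 - 2x^2 - 5x - 8) + 583| < ε.
(-4x^3 - 2x^2 - 5x - 8) + 583 = -4x^3 - 2x^2 - 5x + 575 = (x − 5)(-4x^2 - 22x - 115).
So |(-4x^3 - 2x^2 - 5x - 8) + 583| = |x − 5|·|-4x^2 - 22x - 115|.
Assume first that |x − 5| < 1, so |x| < 6. Then |-4x^2 - 22x - 115| ≤ 4·6^2 + 22·6 + 115 = 391.
Hence |(-4x^3 - 2x^2 - 5x - 8) + 583| ≤ 391|x − 5| < ε provided |x − 5| < ε/391.
Take δ = min(1, ε/391). Then 0 < |x − 5| < δ gives both |x − 5| < 1 and |x − 5| < ε/391, so |(-4x^3 - 2x^2 - 5x - 8) + 583| < ε.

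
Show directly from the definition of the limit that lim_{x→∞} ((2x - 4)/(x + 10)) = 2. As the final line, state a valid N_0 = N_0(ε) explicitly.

Fix ε > 0. We seek N_0 > 0 such that x > N_0 implies |(2x - 4)/(x + 10) − 2| < ε.
(2x - 4)/(x + 10) − 2 = ((2x - 4) − 2(x + 10)) / ((x + 10)) = -24/((x + 10)).
For x > 0 we have x + 10 > x, so |(2x - 4)/(x + 10) − 2| = 24/((x + 10)) < 24/(x) = 24/x.
Thus |(2x - 4)/(x + 10) − 2| < ε whenever x > 24/ε.
Take N_0 = 24/ε. If x > N_0 then |(2x - 4)/(x + 10) − 2| < 24/x < ε.

N_0 = 24/ε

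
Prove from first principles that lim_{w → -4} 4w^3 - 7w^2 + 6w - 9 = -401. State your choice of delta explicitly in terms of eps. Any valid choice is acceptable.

delta = min(2, eps/380)

Let eps > 0 be given. We want delta > 0 such that 0 < |w + 4| < delta implies |(4w^3 - 7w^2 + 6w - 9) + 401| < eps.
(4w^3 - 7w^2 + 6w - 9) + 401 = 4w^3 - 7w^2 + 6w + 392 = (w + 4)(4w^2 - 23w + 98).
So |(4w^3 - 7w^2 + 6w - 9) + 401| = |w + 4|·|4w^2 - 23w + 98|.
Assume first that |w + 4| < 2, so |w| < 6. Then |4w^2 - 23w + 98| ≤ 4·6^2 + 23·6 + 98 = 380.
Hence |(4w^3 - 7w^2 + 6w - 9) + 401| ≤ 380|w + 4| < eps provided |w + 4| < eps/380.
Take delta = min(2, eps/380). Then 0 < |w + 4| < delta gives both |w + 4| < 2 and |w + 4| < eps/380, so |(4w^3 - 7w^2 + 6w - 9) + 401| < eps.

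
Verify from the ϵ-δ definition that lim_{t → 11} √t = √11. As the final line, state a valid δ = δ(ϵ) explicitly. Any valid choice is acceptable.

Let ϵ > 0. We want δ > 0 such that 0 < |t − 11| < δ implies |√t − √11| < ϵ.
Rationalise: √t − √11 = (t − 11)/(√t + √11), so |√t − √11| = |t − 11|/(√t + √11).
Restrict δ ≤ 11 so that |t − 11| < 11 forces t > 0, and then √t + √11 > √11.
Hence |√t − √11| < |t − 11|/√11, which is < ϵ once |t − 11| < √11·ϵ.
Take δ = min(11, √11·ϵ). If 0 < |t − 11| < δ then t > 0 and |√t − √11| < |t − 11|/√11 < ϵ.

δ = min(11, √11·ϵ)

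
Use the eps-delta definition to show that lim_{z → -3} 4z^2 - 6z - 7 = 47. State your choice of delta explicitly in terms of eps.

delta = min(1, eps/34)

Fix eps > 0. We want delta > 0 such that 0 < |z + 3| < delta implies |(4z^2 - 6z - 7) − 47| < eps.
(4z^2 - 6z - 7) − 47 = 4z^2 - 6z - 54 = (z + 3)(4z - 18).
So |(4z^2 - 6z - 7) − 47| = |z + 3|·|4z - 18|.
Require delta ≤ 1. Then |z + 3| < 1 gives |z| < 4, and by the triangle inequality |4z - 18| ≤ 4·4 + 18 = 34.
Hence |(4z^2 - 6z - 7) − 47| ≤ 34|z + 3| < eps provided |z + 3| < eps/34.
Choosing delta = min(1, eps/34) ensures both conditions, hence |(4z^2 - 6z - 7) − 47| < eps.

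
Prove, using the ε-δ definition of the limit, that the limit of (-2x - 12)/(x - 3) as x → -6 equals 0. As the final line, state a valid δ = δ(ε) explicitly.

δ = min(9/2, (9/4)ε)

Suppose ε > 0. We want δ > 0 with 0 < |x + 6| < δ ⇒ |(-2x - 12)/(x - 3) − 0| < ε.
Combining over a common denominator, (-2x - 12)/(x - 3) − 0 = [(-2x - 12)·(-9) − 0·(x - 3)] / [(-9)·(x - 3)] = 18(x + 6) / ((-9)(x - 3)).
So |(-2x - 12)/(x - 3) − 0| = 18|x + 6| / (9·|x − 3|).
Restrict δ ≤ 9/2. Then |x + 6| < 9/2 gives |x − 3| = |(x + 6) + (-9)| ≥ 9 − 9/2 = 9/2.
Hence |(-2x - 12)/(x - 3) − 0| < 18|x + 6|/(9·(9/2)) = (4/9)|x + 6|, which is < ε once |x + 6| < (9/4)ε.
Take δ = min(9/2, (9/4)ε). Then 0 < |x + 6| < δ forces both bounds, so |(-2x - 12)/(x - 3) − 0| < ε.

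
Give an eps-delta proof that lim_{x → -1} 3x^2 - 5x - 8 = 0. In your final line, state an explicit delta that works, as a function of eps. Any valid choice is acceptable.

Fix eps > 0. We want delta > 0 such that 0 < |x + 1| < delta implies |(3x^2 - 5x - 8)| < eps.
(3x^2 - 5x - 8) = 3x^2 - 5x - 8 = (x + 1)(3x - 8).
So |(3x^2 - 5x - 8)| = |x + 1|·|3x - 8|.
Assume first that |x + 1| < 2, so |x| < 3. Then |3x - 8| ≤ 3·3 + 8 = 17.
Hence |(3x^2 - 5x - 8)| ≤ 17|x + 1| < eps provided |x + 1| < eps/17.
Take delta = min(2, eps/17). Then 0 < |x + 1| < delta gives both |x + 1| < 2 and |x + 1| < eps/17, so |(3x^2 - 5x - 8)| < eps.

delta = min(2, eps/17)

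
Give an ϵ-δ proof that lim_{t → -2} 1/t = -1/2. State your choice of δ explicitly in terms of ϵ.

δ = min(1, 2ϵ)

Let ϵ > 0. We seek δ > 0 such that 0 < |t + 2| < δ implies |1/t + 1/2| < ϵ.
|1/t + 1/2| = |-2 − t|/(2·|t|) = |t + 2|/(2|t|).
Restrict δ ≤ 1. Then |t + 2| < 1 gives |t| > 1, so 2|t| > 2.
Then |1/t + 1/2| < |t + 2|/2, which is < ϵ when |t + 2| < 2ϵ.
Take δ = min(1, 2ϵ). Then 0 < |t + 2| < δ gives both |t + 2| < 1 and |t + 2| < 2ϵ, so |1/t + 1/2| < ϵ.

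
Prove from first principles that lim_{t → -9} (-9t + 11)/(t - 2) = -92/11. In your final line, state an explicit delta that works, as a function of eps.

Fix eps > 0. We want delta > 0 with 0 < |t + 9| < delta ⇒ |(-9t + 11)/(t - 2) + 92/11| < eps.
Combining over a common denominator, (-9t + 11)/(t - 2) + 92/11 = [(-9t + 11)·(-11) − 92·(t - 2)] / [(-11)·(t - 2)] = 7(t + 9) / ((-11)(t - 2)).
So |(-9t + 11)/(t - 2) + 92/11| = 7|t + 9| / (11·|t − 2|).
Require delta ≤ 11/2, so |t − 2| ≥ |-11| − |t + 9| > 11 − 11/2 = 11/2.
Hence |(-9t + 11)/(t - 2) + 92/11| < 7|t + 9|/(11·(11/2)) = (14/121)|t + 9|, which is < eps once |t + 9| < (121/14)eps.
Take delta = min(11/2, (121/14)eps). Then 0 < |t + 9| < delta forces both bounds, so |(-9t + 11)/(t - 2) + 92/11| < eps.

delta = min(11/2, (121/14)eps)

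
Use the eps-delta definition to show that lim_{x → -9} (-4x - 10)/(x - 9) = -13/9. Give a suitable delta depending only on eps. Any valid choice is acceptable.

delta = min(9, (81/23)eps)

Fix eps > 0. We want delta > 0 with 0 < |x + 9| < delta ⇒ |(-4x - 10)/(x - 9) + 13/9| < eps.
Combining over a common denominator, (-4x - 10)/(x - 9) + 13/9 = [(-4x - 10)·(-18) − 26·(x - 9)] / [(-18)·(x - 9)] = 46(x + 9) / ((-18)(x - 9)).
So |(-4x - 10)/(x - 9) + 13/9| = 46|x + 9| / (18·|x − 9|).
Require delta ≤ 9, so |x − 9| ≥ |-18| − |x + 9| > 18 − 9 = 9.
Hence |(-4x - 10)/(x - 9) + 13/9| < 46|x + 9|/(18·9) = (23/81)|x + 9|, which is < eps once |x + 9| < (81/23)eps.
Take delta = min(9, (81/23)eps). Then 0 < |x + 9| < delta forces both bounds, so |(-4x - 10)/(x - 9) + 13/9| < eps.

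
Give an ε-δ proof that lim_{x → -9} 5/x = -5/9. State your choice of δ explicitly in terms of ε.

δ = min(9/2, (81/10)ε)

Fix ε > 0. We seek δ > 0 such that 0 < |x + 9| < δ implies |5/x + 5/9| < ε.
|5/x + 5/9| = 5·|-9 − x|/(9·|x|) = 5|x + 9|/(9|x|).
Restrict δ ≤ 9/2. Then |x + 9| < 9/2 gives |x| > 9/2, so 9|x| > 81/2.
Then |5/x + 5/9| < 5|x + 9|/(81/2), which is < ε when |x + 9| < (81/10)ε.
Take δ = min(9/2, (81/10)ε). Then 0 < |x + 9| < δ gives both |x + 9| < 9/2 and |x + 9| < (81/10)ε, so |5/x + 5/9| < ε.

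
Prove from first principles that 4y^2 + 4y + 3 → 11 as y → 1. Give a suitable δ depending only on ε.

Let ε > 0. We want δ > 0 such that 0 < |y − 1| < δ implies |(4y^2 + 4y + 3) − 11| < ε.
(4y^2 + 4y + 3) − 11 = 4y^2 + 4y - 8 = (y − 1)(4y + 8).
So |(4y^2 + 4y + 3) − 11| = |y − 1|·|4y + 8|.
Assume first that |y − 1| < 1, so |y| < 2. Then |4y + 8| ≤ 4·2 + 8 = 16.
Hence |(4y^2 + 4y + 3) − 11| ≤ 16|y − 1| < ε provided |y − 1| < ε/16.
Take δ = min(1, ε/16). Then 0 < |y − 1| < δ gives both |y − 1| < 1 and |y − 1| < ε/16, so |(4y^2 + 4y + 3) − 11| < ε.

δ = min(1, ε/16)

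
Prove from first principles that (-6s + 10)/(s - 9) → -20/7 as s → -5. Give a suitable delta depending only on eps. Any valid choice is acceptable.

delta = min(7, (49/22)eps)

Let eps > 0. We want delta > 0 with 0 < |s + 5| < delta ⇒ |(-6s + 10)/(s - 9) + 20/7| < eps.
Combining over a common denominator, (-6s + 10)/(s - 9) + 20/7 = [(-6s + 10)·(-14) − 40·(s - 9)] / [(-14)·(s - 9)] = 44(s + 5) / ((-14)(s - 9)).
So |(-6s + 10)/(s - 9) + 20/7| = 44|s + 5| / (14·|s − 9|).
Restrict delta ≤ 7. Then |s + 5| < 7 gives |s − 9| = |(s + 5) + (-14)| ≥ 14 − 7 = 7.
Hence |(-6s + 10)/(s - 9) + 20/7| < 44|s + 5|/(14·7) = (22/49)|s + 5|, which is < eps once |s + 5| < (49/22)eps.
Take delta = min(7, (49/22)eps). Then 0 < |s + 5| < delta forces both bounds, so |(-6s + 10)/(s - 9) + 20/7| < eps.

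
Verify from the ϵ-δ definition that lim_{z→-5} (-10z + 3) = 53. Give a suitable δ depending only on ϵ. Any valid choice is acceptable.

Fix ϵ > 0. We need δ > 0 so that 0 < |z + 5| < δ implies |(-10z + 3) − 53| < ϵ.
|(-10z + 3) − 53| = |-10z - 50| = 10|z + 5|.
Thus it suffices that |z + 5| < ϵ/10.
Take δ = ϵ/10. If 0 < |z + 5| < δ then |(-10z + 3) − 53| = 10|z + 5| < 10·(ϵ/10) = ϵ.

δ = ϵ/10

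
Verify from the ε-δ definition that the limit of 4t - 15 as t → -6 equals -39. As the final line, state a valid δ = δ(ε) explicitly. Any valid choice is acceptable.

δ = ε/4

Let ε > 0 be given. We need δ > 0 so that 0 < |t + 6| < δ implies |(4t - 15) + 39| < ε.
Since (4t - 15) + 39 = 4(t + 6), we have |(4t - 15) + 39| = 4|t + 6|.
Thus it suffices that |t + 6| < ε/4.
Take δ = ε/4. If 0 < |t + 6| < δ then |(4t - 15) + 39| = 4|t + 6| < 4·(ε/4) = ε.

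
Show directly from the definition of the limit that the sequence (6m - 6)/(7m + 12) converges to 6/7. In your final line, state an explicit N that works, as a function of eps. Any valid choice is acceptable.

Let eps > 0 be given. For m ≥ 1, |(6m - 6)/(7m + 12) − (6/7)| = |-114|/(7(7m + 12)) = 114/(7(7m + 12)).
Since 7m + 12 ≥ 7m for m ≥ 1, this is ≤ 114/(7·7m) = (114/49)/m.
So |(6m - 6)/(7m + 12) − (6/7)| < eps whenever m > (114/49)/eps.
Take N = (114/49)/eps. If m > N then |(6m - 6)/(7m + 12) − (6/7)| ≤ (114/49)/m < eps.

N = (114/49)/eps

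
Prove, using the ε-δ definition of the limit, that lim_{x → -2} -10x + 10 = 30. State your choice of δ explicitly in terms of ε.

Fix ε > 0. We need δ > 0 so that 0 < |x + 2| < δ implies |(-10x + 10) − 30| < ε.
|(-10x + 10) − 30| = |-10x - 20| = 10|x + 2|.
Thus it suffices that |x + 2| < ε/10.
Choosing δ = ε/10 gives |(-10x + 10) − 30| = 10|x + 2| < ε whenever |x + 2| < δ.

δ = ε/10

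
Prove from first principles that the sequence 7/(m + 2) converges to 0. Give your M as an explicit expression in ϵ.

Suppose ϵ > 0. For m ≥ 1, |7/(m + 2) − 0| = 7/(m + 2) ≤ 7/m.
We need 7/m < ϵ, i.e. m > 7/ϵ.
Take M = 7/ϵ. If m > M then |7/(m + 2)| ≤ 7/m < ϵ.

M = 7/ϵ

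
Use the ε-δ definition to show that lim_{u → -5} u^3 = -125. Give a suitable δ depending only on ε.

δ = min(1, ε/91)

Let ε > 0 be given. We seek δ > 0 with 0 < |u + 5| < δ ⇒ |u^3 + 125| < ε.
Factor: u^3 + 125 = (u + 5)(u^2 - 5u + 25), so |u^3 + 125| = |u + 5|·|u^2 - 5u + 25|.
Restrict δ ≤ 1. Then |u + 5| < 1 gives |u| < 6, so by the triangle inequality |u^2 - 5u + 25| ≤ 6^2 + 5·6 + 25 = 91.
Hence |u^3 + 125| ≤ 91|u + 5|, which is < ε once |u + 5| < ε/91.
Take δ = min(1, ε/91). If 0 < |u + 5| < δ then both bounds hold and |u^3 + 125| ≤ 91|u + 5| < 91·(ε/91) = ε.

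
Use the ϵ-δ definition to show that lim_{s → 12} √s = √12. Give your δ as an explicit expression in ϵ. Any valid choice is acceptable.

δ = min(12, √12·ϵ)

Fix ϵ > 0. We want δ > 0 such that 0 < |s − 12| < δ implies |√s − √12| < ϵ.
Multiplying by the conjugate, |√s − √12| = |s − 12|/(√s + √12).
Restrict δ ≤ 12 so that |s − 12| < 12 forces s > 0, and then √s + √12 > √12.
Hence |√s − √12| < |s − 12|/√12, which is < ϵ once |s − 12| < √12·ϵ.
Take δ = min(12, √12·ϵ). If 0 < |s − 12| < δ then s > 0 and |√s − √12| < |s − 12|/√12 < ϵ.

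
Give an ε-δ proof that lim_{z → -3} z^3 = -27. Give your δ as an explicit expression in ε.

Let ε > 0. We seek δ > 0 with 0 < |z + 3| < δ ⇒ |z^3 + 27| < ε.
Factor: z^3 + 27 = (z + 3)(z^2 - 3z + 9), so |z^3 + 27| = |z + 3|·|z^2 - 3z + 9|.
Restrict δ ≤ 2. Then |z + 3| < 2 gives |z| < 5, so by the triangle inequality |z^2 - 3z + 9| ≤ 5^2 + 3·5 + 9 = 49.
Hence |z^3 + 27| ≤ 49|z + 3|, which is < ε once |z + 3| < ε/49.
Take δ = min(2, ε/49). If 0 < |z + 3| < δ then both bounds hold and |z^3 + 27| ≤ 49|z + 3| < 49·(ε/49) = ε.

δ = min(2, ε/49)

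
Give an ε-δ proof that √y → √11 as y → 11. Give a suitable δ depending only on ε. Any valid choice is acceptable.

Let ε > 0. We want δ > 0 such that 0 < |y − 11| < δ implies |√y − √11| < ε.
Multiplying by the conjugate, |√y − √11| = |y − 11|/(√y + √11).
Restrict δ ≤ 11 so that |y − 11| < 11 forces y > 0, and then √y + √11 > √11.
Hence |√y − √11| < |y − 11|/√11, which is < ε once |y − 11| < √11·ε.
Take δ = min(11, √11·ε). If 0 < |y − 11| < δ then y > 0 and |√y − √11| < |y − 11|/√11 < ε.

δ = min(11, √11·ε)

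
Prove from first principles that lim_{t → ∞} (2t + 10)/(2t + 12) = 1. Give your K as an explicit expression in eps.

Let eps > 0. We seek K > 0 such that t > K implies |(2t + 10)/(2t + 12) − 1| < eps.
(2t + 10)/(2t + 12) − 1 = (2(2t + 10) − 2(2t + 12)) / (2(2t + 12)) = -4/(2(2t + 12)).
For t > 0 we have 2t + 12 > 2t, so |(2t + 10)/(2t + 12) − 1| = 4/(2(2t + 12)) < 4/(2·2t) = 1/t.
Thus |(2t + 10)/(2t + 12) − 1| < eps whenever t > 1/eps.
Take K = 1/eps. If t > K then |(2t + 10)/(2t + 12) − 1| < 1/t < eps.

K = 1/eps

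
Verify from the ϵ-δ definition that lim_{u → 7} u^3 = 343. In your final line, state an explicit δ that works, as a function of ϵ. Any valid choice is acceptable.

δ = min(1, ϵ/169)

Let ϵ > 0. We seek δ > 0 with 0 < |u − 7| < δ ⇒ |u^3 − 343| < ϵ.
Factor: u^3 − 343 = (u − 7)(u^2 + 7u + 49), so |u^3 − 343| = |u − 7|·|u^2 + 7u + 49|.
Restrict δ ≤ 1. Then |u − 7| < 1 gives |u| < 8, so by the triangle inequality |u^2 + 7u + 49| ≤ 8^2 + 7·8 + 49 = 169.
Hence |u^3 − 343| ≤ 169|u − 7|, which is < ϵ once |u − 7| < ϵ/169.
Take δ = min(1, ϵ/169). If 0 < |u − 7| < δ then both bounds hold and |u^3 − 343| ≤ 169|u − 7| < 169·(ϵ/169) = ϵ.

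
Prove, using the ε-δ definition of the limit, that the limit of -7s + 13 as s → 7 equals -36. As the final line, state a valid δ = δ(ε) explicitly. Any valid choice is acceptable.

δ = ε/7

Let ε > 0 be given. We need δ > 0 so that 0 < |s − 7| < δ implies |(-7s + 13) + 36| < ε.
|(-7s + 13) + 36| = |-7s + 49| = 7|s − 7|.
Thus it suffices that |s − 7| < ε/7.
Take δ = ε/7. If 0 < |s − 7| < δ then |(-7s + 13) + 36| = 7|s − 7| < 7·(ε/7) = ε.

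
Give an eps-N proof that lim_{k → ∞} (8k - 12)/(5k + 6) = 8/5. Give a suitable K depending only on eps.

Let eps > 0 be given. For k ≥ 1, |(8k - 12)/(5k + 6) − (8/5)| = |-108|/(5(5k + 6)) = 108/(5(5k + 6)).
Since 5k + 6 ≥ 5k for k ≥ 1, this is ≤ 108/(5·5k) = (108/25)/k.
So |(8k - 12)/(5k + 6) − (8/5)| < eps whenever k > (108/25)/eps.
Take K = (108/25)/eps. If k > K then |(8k - 12)/(5k + 6) − (8/5)| ≤ (108/25)/k < eps.

K = (108/25)/eps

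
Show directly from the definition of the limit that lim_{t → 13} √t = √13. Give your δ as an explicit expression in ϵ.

δ = min(13, √13·ϵ)

Suppose ϵ > 0. We want δ > 0 such that 0 < |t − 13| < δ implies |√t − √13| < ϵ.
Rationalise: √t − √13 = (t − 13)/(√t + √13), so |√t − √13| = |t − 13|/(√t + √13).
Restrict δ ≤ 13 so that |t − 13| < 13 forces t > 0, and then √t + √13 > √13.
Hence |√t − √13| < |t − 13|/√13, which is < ϵ once |t − 13| < √13·ϵ.
Take δ = min(13, √13·ϵ). If 0 < |t − 13| < δ then t > 0 and |√t − √13| < |t − 13|/√13 < ϵ.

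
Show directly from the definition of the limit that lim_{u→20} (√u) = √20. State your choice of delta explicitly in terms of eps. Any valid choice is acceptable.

delta = min(20, √20·eps)

Suppose eps > 0. We want delta > 0 such that 0 < |u − 20| < delta implies |√u − √20| < eps.
Rationalise: √u − √20 = (u − 20)/(√u + √20), so |√u − √20| = |u − 20|/(√u + √20).
Restrict delta ≤ 20 so that |u − 20| < 20 forces u > 0, and then √u + √20 > √20.
Hence |√u − √20| < |u − 20|/√20, which is < eps once |u − 20| < √20·eps.
Take delta = min(20, √20·eps). If 0 < |u − 20| < delta then u > 0 and |√u − √20| < |u − 20|/√20 < eps.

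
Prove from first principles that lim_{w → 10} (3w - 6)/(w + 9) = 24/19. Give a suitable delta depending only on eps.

Let eps > 0 be given. We want delta > 0 with 0 < |w − 10| < delta ⇒ |(3w - 6)/(w + 9) − (24/19)| < eps.
Combining over a common denominator, (3w - 6)/(w + 9) − (24/19) = [(3w - 6)·19 − 24·(w + 9)] / [19·(w + 9)] = 33(w − 10) / (19(w + 9)).
So |(3w - 6)/(w + 9) − (24/19)| = 33|w − 10| / (19·|w + 9|).
Restrict delta ≤ 19/2. Then |w − 10| < 19/2 gives |w + 9| = |(w − 10) + 19| ≥ 19 − 19/2 = 19/2.
Hence |(3w - 6)/(w + 9) − (24/19)| < 33|w − 10|/(19·(19/2)) = (66/361)|w − 10|, which is < eps once |w − 10| < (361/66)eps.
Take delta = min(19/2, (361/66)eps). Then 0 < |w − 10| < delta forces both bounds, so |(3w - 6)/(w + 9) − (24/19)| < eps.

delta = min(19/2, (361/66)eps)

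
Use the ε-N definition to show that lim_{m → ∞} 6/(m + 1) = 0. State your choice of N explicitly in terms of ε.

Let ε > 0. For m ≥ 1, |6/(m + 1) − 0| = 6/(m + 1) ≤ 6/m.
We need 6/m < ε, i.e. m > 6/ε.
Take N = 6/ε. If m > N then |6/(m + 1)| ≤ 6/m < ε.

N = 6/ε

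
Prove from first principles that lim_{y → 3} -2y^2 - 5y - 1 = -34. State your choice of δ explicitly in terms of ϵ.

Let ϵ > 0 be given. We want δ > 0 such that 0 < |y − 3| < δ implies |(-2y^2 - 5y - 1) + 34| < ϵ.
(-2y^2 - 5y - 1) + 34 = -2y^2 - 5y + 33 = (y − 3)(-2y - 11).
So |(-2y^2 - 5y - 1) + 34| = |y − 3|·|-2y - 11|.
Require δ ≤ 1. Then |y − 3| < 1 gives |y| < 4, and by the triangle inequality |-2y - 11| ≤ 2·4 + 11 = 19.
Hence |(-2y^2 - 5y - 1) + 34| ≤ 19|y − 3| < ϵ provided |y − 3| < ϵ/19.
Choosing δ = min(1, ϵ/19) ensures both conditions, hence |(-2y^2 - 5y - 1) + 34| < ϵ.

δ = min(1, ϵ/19)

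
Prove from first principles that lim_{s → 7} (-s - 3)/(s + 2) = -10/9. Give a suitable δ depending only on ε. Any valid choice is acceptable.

δ = min(9/2, (81/2)ε)

Let ε > 0 be given. We want δ > 0 with 0 < |s − 7| < δ ⇒ |(-s - 3)/(s + 2) + 10/9| < ε.
Combining over a common denominator, (-s - 3)/(s + 2) + 10/9 = [(-s - 3)·9 − (-10)·(s + 2)] / [9·(s + 2)] = 1(s − 7) / (9(s + 2)).
So |(-s - 3)/(s + 2) + 10/9| = |s − 7| / (9·|s + 2|).
Require δ ≤ 9/2, so |s + 2| ≥ |9| − |s − 7| > 9 − 9/2 = 9/2.
Hence |(-s - 3)/(s + 2) + 10/9| < |s − 7|/(9·(9/2)) = (2/81)|s − 7|, which is < ε once |s − 7| < (81/2)ε.
Take δ = min(9/2, (81/2)ε). Then 0 < |s − 7| < δ forces both bounds, so |(-s - 3)/(s + 2) + 10/9| < ε.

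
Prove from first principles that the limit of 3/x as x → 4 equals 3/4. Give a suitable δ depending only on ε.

Let ε > 0 be given. We seek δ > 0 such that 0 < |x − 4| < δ implies |3/x − (3/4)| < ε.
|3/x − (3/4)| = 3·|4 − x|/(4·|x|) = 3|x − 4|/(4|x|).
Require δ ≤ 2 so that |x| > 4 − 2 = 2, hence 4|x| > 8.
Then |3/x − (3/4)| < 3|x − 4|/8, which is < ε when |x − 4| < (8/3)ε.
Take δ = min(2, (8/3)ε). Then 0 < |x − 4| < δ gives both |x − 4| < 2 and |x − 4| < (8/3)ε, so |3/x − (3/4)| < ε.

δ = min(2, (8/3)ε)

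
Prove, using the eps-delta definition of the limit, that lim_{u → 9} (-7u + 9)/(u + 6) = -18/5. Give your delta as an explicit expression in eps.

delta = min(15/2, (75/34)eps)

Let eps > 0 be given. We want delta > 0 with 0 < |u − 9| < delta ⇒ |(-7u + 9)/(u + 6) + 18/5| < eps.
Combining over a common denominator, (-7u + 9)/(u + 6) + 18/5 = [(-7u + 9)·15 − (-54)·(u + 6)] / [15·(u + 6)] = -51(u − 9) / (15(u + 6)).
So |(-7u + 9)/(u + 6) + 18/5| = 51|u − 9| / (15·|u + 6|).
Restrict delta ≤ 15/2. Then |u − 9| < 15/2 gives |u + 6| = |(u − 9) + 15| ≥ 15 − 15/2 = 15/2.
Hence |(-7u + 9)/(u + 6) + 18/5| < 51|u − 9|/(15·(15/2)) = (34/75)|u − 9|, which is < eps once |u − 9| < (75/34)eps.
Take delta = min(15/2, (75/34)eps). Then 0 < |u − 9| < delta forces both bounds, so |(-7u + 9)/(u + 6) + 18/5| < eps.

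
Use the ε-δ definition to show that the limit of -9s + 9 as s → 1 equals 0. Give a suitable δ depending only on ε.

Fix ε > 0. We need δ > 0 so that 0 < |s − 1| < δ implies |(-9s + 9)| < ε.
Since (-9s + 9) = -9(s − 1), we have |(-9s + 9)| = 9|s − 1|.
So 9|s − 1| < ε exactly when |s − 1| < ε/9.
Take δ = ε/9. If 0 < |s − 1| < δ then |(-9s + 9)| = 9|s − 1| < 9·(ε/9) = ε.

δ = ε/9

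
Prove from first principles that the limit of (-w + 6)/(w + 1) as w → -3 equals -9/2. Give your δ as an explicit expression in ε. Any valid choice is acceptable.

Fix ε > 0. We want δ > 0 with 0 < |w + 3| < δ ⇒ |(-w + 6)/(w + 1) + 9/2| < ε.
Combining over a common denominator, (-w + 6)/(w + 1) + 9/2 = [(-w + 6)·(-2) − 9·(w + 1)] / [(-2)·(w + 1)] = -7(w + 3) / ((-2)(w + 1)).
So |(-w + 6)/(w + 1) + 9/2| = 7|w + 3| / (2·|w + 1|).
Require δ ≤ 1, so |w + 1| ≥ |-2| − |w + 3| > 2 − 1 = 1.
Hence |(-w + 6)/(w + 1) + 9/2| < 7|w + 3|/(2·1) = (7/2)|w + 3|, which is < ε once |w + 3| < (2/7)ε.
Take δ = min(1, (2/7)ε). Then 0 < |w + 3| < δ forces both bounds, so |(-w + 6)/(w + 1) + 9/2| < ε.

δ = min(1, (2/7)ε)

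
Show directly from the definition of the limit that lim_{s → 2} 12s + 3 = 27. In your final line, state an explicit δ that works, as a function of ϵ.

δ = ϵ/12

Fix ϵ > 0. We need δ > 0 so that 0 < |s − 2| < δ implies |(12s + 3) − 27| < ϵ.
Since (12s + 3) − 27 = 12(s − 2), we have |(12s + 3) − 27| = 12|s − 2|.
So 12|s − 2| < ϵ exactly when |s − 2| < ϵ/12.
Take δ = ϵ/12. If 0 < |s − 2| < δ then |(12s + 3) − 27| = 12|s − 2| < 12·(ϵ/12) = ϵ.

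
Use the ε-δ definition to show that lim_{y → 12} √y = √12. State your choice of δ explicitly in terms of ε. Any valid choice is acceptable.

Let ε > 0. We want δ > 0 such that 0 < |y − 12| < δ implies |√y − √12| < ε.
Multiplying by the conjugate, |√y − √12| = |y − 12|/(√y + √12).
Restrict δ ≤ 12 so that |y − 12| < 12 forces y > 0, and then √y + √12 > √12.
Hence |√y − √12| < |y − 12|/√12, which is < ε once |y − 12| < √12·ε.
Take δ = min(12, √12·ε). If 0 < |y − 12| < δ then y > 0 and |√y − √12| < |y − 12|/√12 < ε.

δ = min(12, √12·ε)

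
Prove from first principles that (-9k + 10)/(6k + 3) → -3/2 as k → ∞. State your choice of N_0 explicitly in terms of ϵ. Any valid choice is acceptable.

Let ϵ > 0 be given. For k ≥ 1, |(-9k + 10)/(6k + 3) + 3/2| = |87|/(6(6k + 3)) = 87/(6(6k + 3)).
Since 6k + 3 ≥ 6k for k ≥ 1, this is ≤ 87/(6·6k) = (29/12)/k.
So |(-9k + 10)/(6k + 3) + 3/2| < ϵ whenever k > (29/12)/ϵ.
Take N_0 = (29/12)/ϵ. If k > N_0 then |(-9k + 10)/(6k + 3) + 3/2| ≤ (29/12)/k < ϵ.

N_0 = (29/12)/ϵ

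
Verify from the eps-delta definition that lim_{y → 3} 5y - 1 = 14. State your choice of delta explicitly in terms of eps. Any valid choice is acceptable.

Suppose eps > 0. We need delta > 0 so that 0 < |y − 3| < delta implies |(5y - 1) − 14| < eps.
Since (5y - 1) − 14 = 5(y − 3), we have |(5y - 1) − 14| = 5|y − 3|.
Thus it suffices that |y − 3| < eps/5.
Take delta = eps/5. If 0 < |y − 3| < delta then |(5y - 1) − 14| = 5|y − 3| < 5·(eps/5) = eps.

delta = eps/5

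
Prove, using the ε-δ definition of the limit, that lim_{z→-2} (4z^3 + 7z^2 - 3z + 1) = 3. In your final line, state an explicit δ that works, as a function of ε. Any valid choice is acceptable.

Suppose ε > 0. We want δ > 0 such that 0 < |z + 2| < δ implies |(4z^3 + 7z^2 - 3z + 1) − 3| < ε.
(4z^3 + 7z^2 - 3z + 1) − 3 = 4z^3 + 7z^2 - 3z - 2 = (z + 2)(4z^2 - z - 1).
So |(4z^3 + 7z^2 - 3z + 1) − 3| = |z + 2|·|4z^2 - z - 1|.
Assume first that |z + 2| < 1, so |z| < 3. Then |4z^2 - z - 1| ≤ 4·3^2 + 3 + 1 = 40.
Hence |(4z^3 + 7z^2 - 3z + 1) − 3| ≤ 40|z + 2| < ε provided |z + 2| < ε/40.
Choosing δ = min(1, ε/40) ensures both conditions, hence |(4z^3 + 7z^2 - 3z + 1) − 3| < ε.

δ = min(1, ε/40)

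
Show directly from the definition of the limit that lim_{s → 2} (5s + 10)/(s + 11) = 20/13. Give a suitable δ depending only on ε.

Fix ε > 0. We want δ > 0 with 0 < |s − 2| < δ ⇒ |(5s + 10)/(s + 11) − (20/13)| < ε.
Combining over a common denominator, (5s + 10)/(s + 11) − (20/13) = [(5s + 10)·13 − 20·(s + 11)] / [13·(s + 11)] = 45(s − 2) / (13(s + 11)).
So |(5s + 10)/(s + 11) − (20/13)| = 45|s − 2| / (13·|s + 11|).
Restrict δ ≤ 13/2. Then |s − 2| < 13/2 gives |s + 11| = |(s − 2) + 13| ≥ 13 − 13/2 = 13/2.
Hence |(5s + 10)/(s + 11) − (20/13)| < 45|s − 2|/(13·(13/2)) = (90/169)|s − 2|, which is < ε once |s − 2| < (169/90)ε.
Take δ = min(13/2, (169/90)ε). Then 0 < |s − 2| < δ forces both bounds, so |(5s + 10)/(s + 11) − (20/13)| < ε.

δ = min(13/2, (169/90)ε)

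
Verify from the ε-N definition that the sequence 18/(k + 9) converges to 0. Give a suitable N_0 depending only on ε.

Suppose ε > 0. For k ≥ 1, |18/(k + 9) − 0| = 18/(k + 9) ≤ 18/k.
We need 18/k < ε, i.e. k > 18/ε.
Take N_0 = 18/ε. If k > N_0 then |18/(k + 9)| ≤ 18/k < ε.

N_0 = 18/ε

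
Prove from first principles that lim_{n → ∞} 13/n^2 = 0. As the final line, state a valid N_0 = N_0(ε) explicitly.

Fix ε > 0. For n ≥ 1, |13/n^2 − 0| = 13/n^2.
13/n^2 < ε ⇔ n^2 > 13/ε ⇔ n > (13/ε)^{1/2}.
Take N_0 = (13/ε)^{1/2}. Then n > N_0 implies 13/n^2 < ε.

N_0 = (13/ε)^{1/2}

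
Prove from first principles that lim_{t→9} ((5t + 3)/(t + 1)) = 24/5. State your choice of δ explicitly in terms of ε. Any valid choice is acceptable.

δ = min(5, 25ε)

Let ε > 0. We want δ > 0 with 0 < |t − 9| < δ ⇒ |(5t + 3)/(t + 1) − (24/5)| < ε.
Combining over a common denominator, (5t + 3)/(t + 1) − (24/5) = [(5t + 3)·10 − 48·(t + 1)] / [10·(t + 1)] = 2(t − 9) / (10(t + 1)).
So |(5t + 3)/(t + 1) − (24/5)| = 2|t − 9| / (10·|t + 1|).
Require δ ≤ 5, so |t + 1| ≥ |10| − |t − 9| > 10 − 5 = 5.
Hence |(5t + 3)/(t + 1) − (24/5)| < 2|t − 9|/(10·5) = (1/25)|t − 9|, which is < ε once |t − 9| < 25ε.
Take δ = min(5, 25ε). Then 0 < |t − 9| < δ forces both bounds, so |(5t + 3)/(t + 1) − (24/5)| < ε.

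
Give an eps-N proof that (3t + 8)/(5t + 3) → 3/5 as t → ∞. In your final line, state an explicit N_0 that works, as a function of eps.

Suppose eps > 0. We seek N_0 > 0 such that t > N_0 implies |(3t + 8)/(5t + 3) − (3/5)| < eps.
(3t + 8)/(5t + 3) − (3/5) = (5(3t + 8) − 3(5t + 3)) / (5(5t + 3)) = 31/(5(5t + 3)).
For t > 0 we have 5t + 3 > 5t, so |(3t + 8)/(5t + 3) − (3/5)| = 31/(5(5t + 3)) < 31/(5·5t) = (31/25)/t.
Thus |(3t + 8)/(5t + 3) − (3/5)| < eps whenever t > (31/25)/eps.
Take N_0 = (31/25)/eps. If t > N_0 then |(3t + 8)/(5t + 3) − (3/5)| < (31/25)/t < eps.

N_0 = (31/25)/eps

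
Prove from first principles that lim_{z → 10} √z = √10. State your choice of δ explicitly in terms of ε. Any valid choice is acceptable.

δ = min(10, √10·ε)

Let ε > 0. We want δ > 0 such that 0 < |z − 10| < δ implies |√z − √10| < ε.
Rationalise: √z − √10 = (z − 10)/(√z + √10), so |√z − √10| = |z − 10|/(√z + √10).
Restrict δ ≤ 10 so that |z − 10| < 10 forces z > 0, and then √z + √10 > √10.
Hence |√z − √10| < |z − 10|/√10, which is < ε once |z − 10| < √10·ε.
Take δ = min(10, √10·ε). If 0 < |z − 10| < δ then z > 0 and |√z − √10| < |z − 10|/√10 < ε.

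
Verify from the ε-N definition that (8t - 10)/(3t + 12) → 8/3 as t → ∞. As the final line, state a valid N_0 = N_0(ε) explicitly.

Let ε > 0 be given. We seek N_0 > 0 such that t > N_0 implies |(8t - 10)/(3t + 12) − (8/3)| < ε.
(8t - 10)/(3t + 12) − (8/3) = (3(8t - 10) − 8(3t + 12)) / (3(3t + 12)) = -126/(3(3t + 12)).
For t > 0 we have 3t + 12 > 3t, so |(8t - 10)/(3t + 12) − (8/3)| = 126/(3(3t + 12)) < 126/(3·3t) = 14/t.
Thus |(8t - 10)/(3t + 12) − (8/3)| < ε whenever t > 14/ε.
Take N_0 = 14/ε. If t > N_0 then |(8t - 10)/(3t + 12) − (8/3)| < 14/t < ε.

N_0 = 14/ε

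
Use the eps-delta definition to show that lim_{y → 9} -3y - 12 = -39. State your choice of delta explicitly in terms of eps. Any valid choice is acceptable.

Let eps > 0. We need delta > 0 so that 0 < |y − 9| < delta implies |(-3y - 12) + 39| < eps.
|(-3y - 12) + 39| = |-3y + 27| = 3|y − 9|.
So 3|y − 9| < eps exactly when |y − 9| < eps/3.
Take delta = eps/3. If 0 < |y − 9| < delta then |(-3y - 12) + 39| = 3|y − 9| < 3·(eps/3) = eps.

delta = eps/3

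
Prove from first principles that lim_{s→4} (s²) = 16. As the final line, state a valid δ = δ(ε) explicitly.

δ = min(1, ε/9)

Fix ε > 0. We seek δ > 0 with 0 < |s − 4| < δ ⇒ |s² − 16| < ε.
Factor: s² − 16 = (s − 4)(s + 4), so |s² − 16| = |s − 4|·|s + 4|.
Impose δ ≤ 1 so that |s| < 5; then |s + 4| ≤ 9.
Hence |s² − 16| ≤ 9|s − 4|, which is < ε once |s − 4| < ε/9.
Take δ = min(1, ε/9). If 0 < |s − 4| < δ then both bounds hold and |s² − 16| ≤ 9|s − 4| < 9·(ε/9) = ε.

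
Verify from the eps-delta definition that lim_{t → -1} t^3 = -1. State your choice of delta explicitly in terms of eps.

delta = min(2, eps/13)

Fix eps > 0. We seek delta > 0 with 0 < |t + 1| < delta ⇒ |t^3 + 1| < eps.
Factor: t^3 + 1 = (t + 1)(t^2 - t + 1), so |t^3 + 1| = |t + 1|·|t^2 - t + 1|.
Impose delta ≤ 2 so that |t| < 3; then |t^2 - t + 1| ≤ 13.
Hence |t^3 + 1| ≤ 13|t + 1|, which is < eps once |t + 1| < eps/13.
Take delta = min(2, eps/13). If 0 < |t + 1| < delta then both bounds hold and |t^3 + 1| ≤ 13|t + 1| < 13·(eps/13) = eps.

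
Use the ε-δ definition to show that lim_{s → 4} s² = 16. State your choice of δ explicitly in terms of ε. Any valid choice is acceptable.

δ = min(1, ε/9)

Let ε > 0 be given. We seek δ > 0 with 0 < |s − 4| < δ ⇒ |s² − 16| < ε.
Factor: s² − 16 = (s − 4)(s + 4), so |s² − 16| = |s − 4|·|s + 4|.
Impose δ ≤ 1 so that |s| < 5; then |s + 4| ≤ 9.
Hence |s² − 16| ≤ 9|s − 4|, which is < ε once |s − 4| < ε/9.
Take δ = min(1, ε/9). If 0 < |s − 4| < δ then both bounds hold and |s² − 16| ≤ 9|s − 4| < 9·(ε/9) = ε.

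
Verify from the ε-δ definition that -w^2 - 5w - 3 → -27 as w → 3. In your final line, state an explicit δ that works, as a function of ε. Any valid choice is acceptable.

Fix ε > 0. We want δ > 0 such that 0 < |w − 3| < δ implies |(-w^2 - 5w - 3) + 27| < ε.
(-w^2 - 5w - 3) + 27 = -w^2 - 5w + 24 = (w − 3)(-w - 8).
So |(-w^2 - 5w - 3) + 27| = |w − 3|·|-w - 8|.
Assume first that |w − 3| < 1, so |w| < 4. Then |-w - 8| ≤ 4 + 8 = 12.
Hence |(-w^2 - 5w - 3) + 27| ≤ 12|w − 3| < ε provided |w − 3| < ε/12.
Choosing δ = min(1, ε/12) ensures both conditions, hence |(-w^2 - 5w - 3) + 27| < ε.

δ = min(1, ε/12)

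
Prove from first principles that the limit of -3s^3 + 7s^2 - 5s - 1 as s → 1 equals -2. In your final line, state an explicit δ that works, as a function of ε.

δ = min(1, ε/21)

Fix ε > 0. We want δ > 0 such that 0 < |s − 1| < δ implies |(-3s^3 + 7s^2 - 5s - 1) + 2| < ε.
(-3s^3 + 7s^2 - 5s - 1) + 2 = -3s^3 + 7s^2 - 5s + 1 = (s − 1)(-3s^2 + 4s - 1).
So |(-3s^3 + 7s^2 - 5s - 1) + 2| = |s − 1|·|-3s^2 + 4s - 1|.
Assume first that |s − 1| < 1, so |s| < 2. Then |-3s^2 + 4s - 1| ≤ 3·2^2 + 4·2 + 1 = 21.
Hence |(-3s^3 + 7s^2 - 5s - 1) + 2| ≤ 21|s − 1| < ε provided |s − 1| < ε/21.
Take δ = min(1, ε/21). Then 0 < |s − 1| < δ gives both |s − 1| < 1 and |s − 1| < ε/21, so |(-3s^3 + 7s^2 - 5s - 1) + 2| < ε.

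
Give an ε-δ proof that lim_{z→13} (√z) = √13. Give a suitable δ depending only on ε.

Let ε > 0 be given. We want δ > 0 such that 0 < |z − 13| < δ implies |√z − √13| < ε.
Rationalise: √z − √13 = (z − 13)/(√z + √13), so |√z − √13| = |z − 13|/(√z + √13).
Restrict δ ≤ 13 so that |z − 13| < 13 forces z > 0, and then √z + √13 > √13.
Hence |√z − √13| < |z − 13|/√13, which is < ε once |z − 13| < √13·ε.
Take δ = min(13, √13·ε). If 0 < |z − 13| < δ then z > 0 and |√z − √13| < |z − 13|/√13 < ε.

δ = min(13, √13·ε)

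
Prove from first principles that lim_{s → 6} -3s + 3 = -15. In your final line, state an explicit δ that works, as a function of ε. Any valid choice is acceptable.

δ = ε/3

Suppose ε > 0. We need δ > 0 so that 0 < |s − 6| < δ implies |(-3s + 3) + 15| < ε.
|(-3s + 3) + 15| = |-3s + 18| = 3|s − 6|.
Thus it suffices that |s − 6| < ε/3.
Choosing δ = ε/3 gives |(-3s + 3) + 15| = 3|s − 6| < ε whenever |s − 6| < δ.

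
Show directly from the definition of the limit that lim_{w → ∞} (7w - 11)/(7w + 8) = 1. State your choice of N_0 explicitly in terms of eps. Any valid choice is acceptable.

Let eps > 0 be given. We seek N_0 > 0 such that w > N_0 implies |(7w - 11)/(7w + 8) − 1| < eps.
(7w - 11)/(7w + 8) − 1 = (7(7w - 11) − 7(7w + 8)) / (7(7w + 8)) = -133/(7(7w + 8)).
For w > 0 we have 7w + 8 > 7w, so |(7w - 11)/(7w + 8) − 1| = 133/(7(7w + 8)) < 133/(7·7w) = (19/7)/w.
Thus |(7w - 11)/(7w + 8) − 1| < eps whenever w > (19/7)/eps.
Take N_0 = (19/7)/eps. If w > N_0 then |(7w - 11)/(7w + 8) − 1| < (19/7)/w < eps.

N_0 = (19/7)/eps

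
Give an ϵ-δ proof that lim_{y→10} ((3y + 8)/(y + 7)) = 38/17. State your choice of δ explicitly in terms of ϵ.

δ = min(17/2, (289/26)ϵ)

Fix ϵ > 0. We want δ > 0 with 0 < |y − 10| < δ ⇒ |(3y + 8)/(y + 7) − (38/17)| < ϵ.
Combining over a common denominator, (3y + 8)/(y + 7) − (38/17) = [(3y + 8)·17 − 38·(y + 7)] / [17·(y + 7)] = 13(y − 10) / (17(y + 7)).
So |(3y + 8)/(y + 7) − (38/17)| = 13|y − 10| / (17·|y + 7|).
Restrict δ ≤ 17/2. Then |y − 10| < 17/2 gives |y + 7| = |(y − 10) + 17| ≥ 17 − 17/2 = 17/2.
Hence |(3y + 8)/(y + 7) − (38/17)| < 13|y − 10|/(17·(17/2)) = (26/289)|y − 10|, which is < ϵ once |y − 10| < (289/26)ϵ.
Take δ = min(17/2, (289/26)ϵ). Then 0 < |y − 10| < δ forces both bounds, so |(3y + 8)/(y + 7) − (38/17)| < ϵ.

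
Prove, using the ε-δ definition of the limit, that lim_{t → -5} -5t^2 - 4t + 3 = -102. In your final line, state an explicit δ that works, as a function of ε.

δ = min(1, ε/51)

Let ε > 0. We want δ > 0 such that 0 < |t + 5| < δ implies |(-5t^2 - 4t + 3) + 102| < ε.
(-5t^2 - 4t + 3) + 102 = -5t^2 - 4t + 105 = (t + 5)(-5t + 21).
So |(-5t^2 - 4t + 3) + 102| = |t + 5|·|-5t + 21|.
Assume first that |t + 5| < 1, so |t| < 6. Then |-5t + 21| ≤ 5·6 + 21 = 51.
Hence |(-5t^2 - 4t + 3) + 102| ≤ 51|t + 5| < ε provided |t + 5| < ε/51.
Take δ = min(1, ε/51). Then 0 < |t + 5| < δ gives both |t + 5| < 1 and |t + 5| < ε/51, so |(-5t^2 - 4t + 3) + 102| < ε.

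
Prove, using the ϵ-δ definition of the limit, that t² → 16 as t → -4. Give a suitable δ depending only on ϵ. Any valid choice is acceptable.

δ = min(1, ϵ/9)

Suppose ϵ > 0. We seek δ > 0 with 0 < |t + 4| < δ ⇒ |t² − 16| < ϵ.
Factor: t² − 16 = (t + 4)(t - 4), so |t² − 16| = |t + 4|·|t - 4|.
Restrict δ ≤ 1. Then |t + 4| < 1 gives |t| < 5, so by the triangle inequality |t - 4| ≤ 5 + 4 = 9.
Hence |t² − 16| ≤ 9|t + 4|, which is < ϵ once |t + 4| < ϵ/9.
Take δ = min(1, ϵ/9). If 0 < |t + 4| < δ then both bounds hold and |t² − 16| ≤ 9|t + 4| < 9·(ϵ/9) = ϵ.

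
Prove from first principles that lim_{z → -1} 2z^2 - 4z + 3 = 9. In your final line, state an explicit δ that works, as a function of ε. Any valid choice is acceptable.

Let ε > 0 be given. We want δ > 0 such that 0 < |z + 1| < δ implies |(2z^2 - 4z + 3) − 9| < ε.
(2z^2 - 4z + 3) − 9 = 2z^2 - 4z - 6 = (z + 1)(2z - 6).
So |(2z^2 - 4z + 3) − 9| = |z + 1|·|2z - 6|.
Require δ ≤ 1. Then |z + 1| < 1 gives |z| < 2, and by the triangle inequality |2z - 6| ≤ 2·2 + 6 = 10.
Hence |(2z^2 - 4z + 3) − 9| ≤ 10|z + 1| < ε provided |z + 1| < ε/10.
Choosing δ = min(1, ε/10) ensures both conditions, hence |(2z^2 - 4z + 3) − 9| < ε.

δ = min(1, ε/10)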